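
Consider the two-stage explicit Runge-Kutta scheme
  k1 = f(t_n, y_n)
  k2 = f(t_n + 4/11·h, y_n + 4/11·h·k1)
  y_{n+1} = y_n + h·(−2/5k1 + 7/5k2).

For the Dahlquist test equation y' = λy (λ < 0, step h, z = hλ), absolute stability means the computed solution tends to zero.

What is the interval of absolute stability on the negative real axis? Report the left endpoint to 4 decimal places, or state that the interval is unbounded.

(-1.9643, 0).

Test eqn y'=λy, z=hλ:
  k1=λy_n ⇒ h·k1=z·y_n;  k2=λ(1+4/11z)y_n ⇒ h·k2=z(1+4/11z)y_n
  y_{n+1}/y_n = 1 − 2/5z + 7/5z(1+4/11z) = 1 + z + 28/55z²
  R(z) = 1 + z + 28/55z².

Boundary: |R(x)|=1, x<0.
x=-1.62: |R|=0.7161
R=1: x+28/55x²=0 ⇒ x=−55/28=-1.9643; min R=1−1/(4·28/55)=0.5089>−1
Confirm numerically:
  x=-1.275: |R|=0.55259 <1
  x=-1.049: |R|=0.51120 <1
  x=-0.822: |R|=0.52198 <1
  x=-2.463: |R|=1.62533 >1
  x=-2.247: |R|=1.32340 >1
  x=-2.091: |R|=1.13489 >1
Stable set (-1.9643, 0).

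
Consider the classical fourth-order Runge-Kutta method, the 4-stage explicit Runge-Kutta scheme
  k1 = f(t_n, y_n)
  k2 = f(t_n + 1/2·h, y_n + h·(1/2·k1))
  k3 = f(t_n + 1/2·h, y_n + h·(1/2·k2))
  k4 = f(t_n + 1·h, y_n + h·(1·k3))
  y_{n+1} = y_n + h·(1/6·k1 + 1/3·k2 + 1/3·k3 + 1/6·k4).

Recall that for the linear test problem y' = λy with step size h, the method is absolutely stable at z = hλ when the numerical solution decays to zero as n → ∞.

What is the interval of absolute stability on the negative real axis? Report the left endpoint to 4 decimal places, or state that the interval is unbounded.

Set f=λy, z=hλ:
  order 4, 4-stage ⇒ R(z)=1+z+z^2/2+z^3/6+z^4/24
  (e.g. R(-0.75)=0.47412, |R|=0.47412)

Need |R(x)|<1, x<0.
x=-0.75: |R|=0.4741
|R(-3.02)|=1.4155 |R(-2.62)|=0.7781 |R(-0.81)|=0.4474
Bisect:
  x_lo=-3.2735 |R|=2.0225  x_hi=-0.0950 |R|=0.9094
  mid=-1.68424 |R|=0.27310 →hi
  mid=-2.47885 |R|=0.62809 →hi
  mid=-2.87616 |R|=1.14586 →lo
  mid=-2.67750 |R|=0.84928 →hi
  mid=-2.77683 |R|=0.98731 →hi
  mid=-2.82649 |R|=1.06391 →lo
  mid=-2.80166 |R|=1.02496 →lo
  mid=-2.78924 |R|=1.00597 →lo
  mid=-2.78304 |R|=0.99660 →hi
  mid=-2.78614 |R|=1.00128 →lo
  ...
  [-2.78537,-2.78517] ⇒ x*=-2.7853
Interval (-2.7853, 0).

z∈(-2.7853,0).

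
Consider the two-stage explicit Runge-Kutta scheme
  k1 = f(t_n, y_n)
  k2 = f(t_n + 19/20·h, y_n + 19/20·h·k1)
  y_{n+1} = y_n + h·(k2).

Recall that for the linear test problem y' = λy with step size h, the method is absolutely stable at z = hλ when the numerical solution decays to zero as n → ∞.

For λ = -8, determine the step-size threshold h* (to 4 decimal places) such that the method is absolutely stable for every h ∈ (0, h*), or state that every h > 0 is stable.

(-1.0526,0); λ=-8 ⇒ h* = (20/19)/8 = 0.1316.

On y'=λy, z=hλ:
  k1=λy_n ⇒ h·k1=z·y_n;  k2=λ(1+19/20z)y_n ⇒ h·k2=z(1+19/20z)y_n
  y_{n+1}/y_n = 1 + z(1+19/20z) = 1 + z + 19/20z²
  Hence R(z) = 1 + z + 19/20z².

Solve |R(x)|<1 on ℝ⁻.
x=-1.77: |R|=2.2063
R=1: x+19/20x²=0 ⇒ x=−20/19=-1.0526; min R=1−1/(4·19/20)=0.7368>−1
Confirm numerically:
  x=-0.819: |R|=0.81822 <1
  x=-0.695: |R|=0.76387 <1
  x=-0.622: |R|=0.74554 <1
  x=-0.445: |R|=0.74312 <1
  x=-1.295: |R|=1.29817 >1
  x=-1.257: |R|=1.24405 >1
  x=-1.121: |R|=1.07281 >1
So |R|<1 on (-1.0526, 0).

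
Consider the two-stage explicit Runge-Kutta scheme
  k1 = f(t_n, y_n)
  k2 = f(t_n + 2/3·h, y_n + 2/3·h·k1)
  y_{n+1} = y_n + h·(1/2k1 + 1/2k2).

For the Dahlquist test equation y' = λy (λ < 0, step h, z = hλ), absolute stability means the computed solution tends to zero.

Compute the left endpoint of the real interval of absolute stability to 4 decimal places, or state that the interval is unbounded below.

left endpoint -3.0000.

Test eqn y'=λy, z=hλ:
  k1=λy_n ⇒ h·k1=z·y_n;  k2=λ(1+2/3z)y_n ⇒ h·k2=z(1+2/3z)y_n
  y_{n+1}/y_n = 1 + 1/2z + 1/2z(1+2/3z) = 1 + z + 1/3z²
  R(z) = 1 + z + 1/3z².

Find x<0 with |R(x)|<1.
x=-1.21: |R|=0.2780
R=1: x+1/3x²=0 ⇒ x=−3=-3.0000; min R=1−1/(4·1/3)=0.2500>−1
Confirm numerically:
  x=-2.767: |R|=0.78510 <1
  x=-2.762: |R|=0.78088 <1
  x=-1.953: |R|=0.31840 <1
  x=-3.481: |R|=1.55812 >1
  x=-3.459: |R|=1.52923 >1
  x=-3.052: |R|=1.05290 >1
So |R|<1 on (-3.0000, 0).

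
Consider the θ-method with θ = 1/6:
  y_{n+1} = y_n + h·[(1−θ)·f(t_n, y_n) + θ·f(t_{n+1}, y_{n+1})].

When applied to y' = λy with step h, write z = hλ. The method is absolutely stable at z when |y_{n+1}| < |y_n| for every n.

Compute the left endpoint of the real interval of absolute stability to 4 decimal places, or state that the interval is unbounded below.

Test eqn y'=λy, z=hλ:
  y_{n+1} = y_n + z·[5/6·y_n + 1/6·y_{n+1}] ⇒ (1 − 1/6z)y_{n+1} = (1 + 5/6z)y_n
  R(z) = (1 + 5/6z)/(1 − 1/6z).

Boundary: |R(x)|=1, x<0.
x=-0.35: |R|=0.6693
R=−1: 1+5/6x = −1+1/6x ⇒ -2/3x=2 ⇒ x=2/(-2/3)=-3.0000
Confirm numerically:
  x=-1.825: |R|=0.39936 <1
  x=-1.668: |R|=0.30516 <1
  x=-1.534: |R|=0.22166 <1
  x=-3.561: |R|=1.23470 >1
  x=-3.306: |R|=1.13153 >1
So |R|<1 on (-3.0000, 0).

left endpoint -3.0000.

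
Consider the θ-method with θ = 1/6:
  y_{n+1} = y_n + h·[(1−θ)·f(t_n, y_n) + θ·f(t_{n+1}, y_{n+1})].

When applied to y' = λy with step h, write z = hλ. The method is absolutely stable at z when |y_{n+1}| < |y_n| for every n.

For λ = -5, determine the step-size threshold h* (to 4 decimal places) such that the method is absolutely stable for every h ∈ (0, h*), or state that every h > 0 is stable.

Test eqn y'=λy, z=hλ:
  y_{n+1} = y_n + z·[5/6·y_n + 1/6·y_{n+1}] ⇒ (1 − 1/6z)y_{n+1} = (1 + 5/6z)y_n
  Hence R(z) = (1 + 5/6z)/(1 − 1/6z).

Solve |R(x)|<1 on ℝ⁻.
x=-1.21: |R|=0.0069
R=−1: 1+5/6x = −1+1/6x ⇒ -2/3x=2 ⇒ x=2/(-2/3)=-3.0000
Confirm numerically:
  x=-2.640: |R|=0.83333 <1
  x=-2.044: |R|=0.52461 <1
  x=-1.595: |R|=0.26004 <1
  x=-3.338: |R|=1.14478 >1
  x=-3.076: |R|=1.03349 >1
So |R|<1 on (-3.0000, 0).

(-3.0000,0); λ=-5 ⇒ h* = (3)/5 = 0.6000.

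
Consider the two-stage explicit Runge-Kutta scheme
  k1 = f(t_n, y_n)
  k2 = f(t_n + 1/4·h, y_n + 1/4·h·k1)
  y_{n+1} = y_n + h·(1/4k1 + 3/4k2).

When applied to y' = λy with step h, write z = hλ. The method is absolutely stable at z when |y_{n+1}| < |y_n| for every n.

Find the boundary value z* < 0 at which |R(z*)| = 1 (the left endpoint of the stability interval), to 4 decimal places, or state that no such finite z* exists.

z* = -5.3333.

Set f=λy, z=hλ:
  k1=λy_n ⇒ h·k1=z·y_n;  k2=λ(1+1/4z)y_n ⇒ h·k2=z(1+1/4z)y_n
  y_{n+1}/y_n = 1 + 1/4z + 3/4z(1+1/4z) = 1 + z + 3/16z²
  so R(z) = 1 + z + 3/16z².

Need |R(x)|<1, x<0.
x=-0.47: |R|=0.5714
R=1: x+3/16x²=0 ⇒ x=−16/3=-5.3333; min R=1−1/(4·3/16)=-0.3333>−1
Confirm numerically:
  x=-3.708: |R|=0.13001 <1
  x=-3.596: |R|=0.17140 <1
  x=-2.583: |R|=0.33202 <1
  x=-5.811: |R|=1.52045 >1
  x=-5.609: |R|=1.28992 >1
  x=-5.582: |R|=1.26026 >1
So |R|<1 on (-5.3333, 0).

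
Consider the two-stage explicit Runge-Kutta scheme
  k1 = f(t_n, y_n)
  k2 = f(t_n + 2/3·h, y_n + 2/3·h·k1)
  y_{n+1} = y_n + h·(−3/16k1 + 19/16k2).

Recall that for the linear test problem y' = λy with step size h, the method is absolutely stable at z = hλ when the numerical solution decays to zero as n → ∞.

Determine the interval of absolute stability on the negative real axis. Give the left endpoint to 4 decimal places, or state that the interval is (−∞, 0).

With y'=λy (z=hλ):
  k1=λy_n ⇒ h·k1=z·y_n;  k2=λ(1+2/3z)y_n ⇒ h·k2=z(1+2/3z)y_n
  y_{n+1}/y_n = 1 − 3/16z + 19/16z(1+2/3z) = 1 + z + 19/24z²
  R(z) = 1 + z + 19/24z².

Solve |R(x)|<1 on ℝ⁻.
x=-1.71: |R|=1.6049
R=1: x+19/24x²=0 ⇒ x=−24/19=-1.2632; min R=1−1/(4·19/24)=0.6842>−1
Confirm numerically:
  x=-1.029: |R|=0.80925 <1
  x=-0.737: |R|=0.69301 <1
  x=-0.721: |R|=0.69054 <1
  x=-0.520: |R|=0.69407 <1
  x=-1.753: |R|=1.67980 >1
  x=-1.522: |R|=1.31188 >1
  x=-1.470: |R|=1.24071 >1
Interval (-1.2632, 0).

z∈(-1.2632,0).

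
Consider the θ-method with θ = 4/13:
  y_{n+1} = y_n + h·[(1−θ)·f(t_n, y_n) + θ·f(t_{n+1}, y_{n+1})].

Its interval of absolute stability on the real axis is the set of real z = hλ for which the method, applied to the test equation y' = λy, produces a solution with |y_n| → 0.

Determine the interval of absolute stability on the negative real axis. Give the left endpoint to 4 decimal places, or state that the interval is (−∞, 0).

On y'=λy, z=hλ:
  y_{n+1} = y_n + z·[9/13·y_n + 4/13·y_{n+1}] ⇒ (1 − 4/13z)y_{n+1} = (1 + 9/13z)y_n
  R(z) = (1 + 9/13z)/(1 − 4/13z).

Find x<0 with |R(x)|<1.
x=-1.45: |R|=0.0027
R=−1: 1+9/13x = −1+4/13x ⇒ -5/13x=2 ⇒ x=2/(-5/13)=-5.2000
Confirm numerically:
  x=-5.077: |R|=0.98154 <1
  x=-4.658: |R|=0.91433 <1
  x=-4.130: |R|=0.81877 <1
  x=-3.722: |R|=0.73501 <1
  x=-5.714: |R|=1.07168 >1
  x=-5.452: |R|=1.03620 >1
  x=-5.343: |R|=1.02080 >1
Stable set (-5.2000, 0).

(-5.2000, 0).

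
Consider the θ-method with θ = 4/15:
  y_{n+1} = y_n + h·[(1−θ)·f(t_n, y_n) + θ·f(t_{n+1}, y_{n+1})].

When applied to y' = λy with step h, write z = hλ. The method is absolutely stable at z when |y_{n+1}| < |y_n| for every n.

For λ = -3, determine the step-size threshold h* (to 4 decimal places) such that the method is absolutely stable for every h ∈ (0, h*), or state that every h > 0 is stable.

Test eqn y'=λy, z=hλ:
  y_{n+1} = y_n + z·[11/15·y_n + 4/15·y_{n+1}] ⇒ (1 − 4/15z)y_{n+1} = (1 + 11/15z)y_n
  ⇒ R(z) = (1 + 11/15z)/(1 − 4/15z).

Need |R(x)|<1, x<0.
x=-1.78: |R|=0.2071
R=−1: 1+11/15x = −1+4/15x ⇒ -7/15x=2 ⇒ x=2/(-7/15)=-4.2857
Confirm numerically:
  x=-4.256: |R|=0.99350 <1
  x=-3.821: |R|=0.89258 <1
  x=-1.948: |R|=0.28203 <1
  x=-4.794: |R|=1.10411 >1
  x=-4.681: |R|=1.08205 >1
  x=-4.662: |R|=1.07828 >1
Interval (-4.2857, 0).

(-4.2857,0); λ=-3 ⇒ h* = (30/7)/3 = 1.4286.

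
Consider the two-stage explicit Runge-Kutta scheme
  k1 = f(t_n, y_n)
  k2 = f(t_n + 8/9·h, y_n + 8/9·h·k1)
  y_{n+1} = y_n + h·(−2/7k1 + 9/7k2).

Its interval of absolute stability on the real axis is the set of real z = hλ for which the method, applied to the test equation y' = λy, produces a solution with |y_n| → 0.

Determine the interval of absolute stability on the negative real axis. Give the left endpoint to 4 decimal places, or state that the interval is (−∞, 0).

z∈(-0.8750,0).

Set f=λy, z=hλ:
  k1=λy_n ⇒ h·k1=z·y_n;  k2=λ(1+8/9z)y_n ⇒ h·k2=z(1+8/9z)y_n
  y_{n+1}/y_n = 1 − 2/7z + 9/7z(1+8/9z) = 1 + z + 8/7z²
  R(z) = 1 + z + 8/7z².

Need |R(x)|<1, x<0.
x=-1.49: |R|=2.0473
R=1: x+8/7x²=0 ⇒ x=−7/8=-0.8750; min R=1−1/(4·8/7)=0.7812>−1
Confirm numerically:
  x=-0.689: |R|=0.85354 <1
  x=-0.402: |R|=0.78269 <1
  x=-0.375: |R|=0.78571 <1
  x=-1.384: |R|=1.80509 >1
  x=-1.153: |R|=1.36632 >1
  x=-1.115: |R|=1.30583 >1
Interval (-0.8750, 0).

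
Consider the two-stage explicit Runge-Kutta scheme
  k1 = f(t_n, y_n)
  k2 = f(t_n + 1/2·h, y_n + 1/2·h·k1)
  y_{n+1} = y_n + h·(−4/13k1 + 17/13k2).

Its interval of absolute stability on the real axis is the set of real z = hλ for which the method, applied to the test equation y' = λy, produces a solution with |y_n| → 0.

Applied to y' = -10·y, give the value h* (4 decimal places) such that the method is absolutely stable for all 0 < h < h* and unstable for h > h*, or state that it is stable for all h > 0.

(-1.5294,0); λ=-10 ⇒ h* = (26/17)/10 = 0.1529.

On y'=λy, z=hλ:
  k1=λy_n ⇒ h·k1=z·y_n;  k2=λ(1+1/2z)y_n ⇒ h·k2=z(1+1/2z)y_n
  y_{n+1}/y_n = 1 − 4/13z + 17/13z(1+1/2z) = 1 + z + 17/26z²
  ⇒ R(z) = 1 + z + 17/26z².

Solve |R(x)|<1 on ℝ⁻.
x=-1.7: |R|=1.1896
R=1: x+17/26x²=0 ⇒ x=−26/17=-1.5294; min R=1−1/(4·17/26)=0.6176>−1
Confirm numerically:
  x=-1.469: |R|=0.94197 <1
  x=-1.413: |R|=0.89245 <1
  x=-0.924: |R|=0.63424 <1
  x=-1.869: |R|=1.41499 >1
  x=-1.867: |R|=1.41210 >1
  x=-1.749: |R|=1.25112 >1
So |R|<1 on (-1.5294, 0).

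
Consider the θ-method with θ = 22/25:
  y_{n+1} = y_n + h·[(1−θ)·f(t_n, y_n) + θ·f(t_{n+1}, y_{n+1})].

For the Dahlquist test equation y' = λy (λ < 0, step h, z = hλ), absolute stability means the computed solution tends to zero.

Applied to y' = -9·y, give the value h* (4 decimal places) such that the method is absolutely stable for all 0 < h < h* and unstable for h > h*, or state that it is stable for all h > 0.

On y'=λy, z=hλ:
  y_{n+1} = y_n + z·[3/25·y_n + 22/25·y_{n+1}] ⇒ (1 − 22/25z)y_{n+1} = (1 + 3/25z)y_n
  ⇒ R(z) = (1 + 3/25z)/(1 − 22/25z).

Find x<0 with |R(x)|<1.
x=-1.63: |R|=0.3304
x=-2: |R|=0.2754
x=-10: |R|=0.0204
x=-100: |R|=0.1236
θ=22/25≥1/2 ⇒ |1+3/25x|<|1−22/25x| ∀x<0 ⇒ interval (−∞,0).

interval (−∞, 0). Any h>0 works for λ=-9.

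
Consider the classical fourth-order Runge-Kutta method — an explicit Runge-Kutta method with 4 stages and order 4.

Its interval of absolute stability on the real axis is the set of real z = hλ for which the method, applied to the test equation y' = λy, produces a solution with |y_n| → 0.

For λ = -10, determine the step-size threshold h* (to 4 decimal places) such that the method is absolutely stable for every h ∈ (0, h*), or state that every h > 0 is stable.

(-2.7853,0); λ=-10 ⇒ h* = 0.2785.

Set f=λy, z=hλ:
  order 4, 4-stage ⇒ R(z)=1+z+z^2/2+z^3/6+z^4/24
  (e.g. R(-0.33)=0.71895, |R|=0.71895)

Boundary: |R(x)|=1, x<0.
x=-0.33: |R|=0.7190
|R(-2.98)|=1.3355 |R(-1.85)|=0.2940 |R(-1.72)|=0.2758
Bisect:
  x_lo=-3.3616 |R|=2.2781  x_hi=-0.3652 |R|=0.6941
  mid=-1.86339 |R|=0.29672 →hi
  mid=-2.61250 |R|=0.76923 →hi
  mid=-2.98705 |R|=1.34930 →lo
  mid=-2.79977 |R|=1.02205 →lo
  mid=-2.70613 |R|=0.88707 →hi
  mid=-2.75295 |R|=0.95232 →hi
  mid=-2.77636 |R|=0.98662 →hi
  ...
  [-2.78532,-2.78514] ⇒ x*=-2.7853
Interval (-2.7853, 0).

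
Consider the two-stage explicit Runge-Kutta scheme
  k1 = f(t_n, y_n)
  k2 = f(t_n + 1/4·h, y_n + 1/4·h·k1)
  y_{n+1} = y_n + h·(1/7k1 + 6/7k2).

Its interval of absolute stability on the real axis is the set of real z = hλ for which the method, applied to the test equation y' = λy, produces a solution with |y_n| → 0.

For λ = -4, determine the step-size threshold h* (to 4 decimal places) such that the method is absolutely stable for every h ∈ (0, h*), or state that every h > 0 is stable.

On y'=λy, z=hλ:
  k1=λy_n ⇒ h·k1=z·y_n;  k2=λ(1+1/4z)y_n ⇒ h·k2=z(1+1/4z)y_n
  y_{n+1}/y_n = 1 + 1/7z + 6/7z(1+1/4z) = 1 + z + 3/14z²
  ⇒ R(z) = 1 + z + 3/14z².

Boundary: |R(x)|=1, x<0.
x=-0.56: |R|=0.5072
R=1: x+3/14x²=0 ⇒ x=−14/3=-4.6667; min R=1−1/(4·3/14)=-0.1667>−1
Confirm numerically:
  x=-4.484: |R|=0.82448 <1
  x=-3.013: |R|=0.06768 <1
  x=-2.968: |R|=0.08035 <1
  x=-2.213: |R|=0.16356 <1
  x=-5.220: |R|=1.61894 >1
  x=-4.969: |R|=1.32192 >1
  x=-4.745: |R|=1.07965 >1
Stable set (-4.6667, 0).

(-4.6667,0); λ=-4 ⇒ h* = (14/3)/4 = 1.1667.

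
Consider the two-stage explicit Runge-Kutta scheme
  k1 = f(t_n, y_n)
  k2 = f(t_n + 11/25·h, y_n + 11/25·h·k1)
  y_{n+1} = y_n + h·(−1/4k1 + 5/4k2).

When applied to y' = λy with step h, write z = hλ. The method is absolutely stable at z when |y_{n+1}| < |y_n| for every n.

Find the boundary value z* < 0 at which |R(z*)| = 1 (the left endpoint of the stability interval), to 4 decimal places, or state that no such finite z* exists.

With y'=λy (z=hλ):
  k1=λy_n ⇒ h·k1=z·y_n;  k2=λ(1+11/25z)y_n ⇒ h·k2=z(1+11/25z)y_n
  y_{n+1}/y_n = 1 − 1/4z + 5/4z(1+11/25z) = 1 + z + 11/20z²
  ⇒ R(z) = 1 + z + 11/20z².

Solve |R(x)|<1 on ℝ⁻.
x=-1.63: |R|=0.8313
R=1: x+11/20x²=0 ⇒ x=−20/11=-1.8182; min R=1−1/(4·11/20)=0.5455>−1
Confirm numerically:
  x=-1.335: |R|=0.64522 <1
  x=-1.261: |R|=0.61357 <1
  x=-0.974: |R|=0.54777 <1
  x=-2.371: |R|=1.72090 >1
  x=-2.177: |R|=1.42963 >1
  x=-1.848: |R|=1.03031 >1
Stable set (-1.8182, 0).

left endpoint -1.8182.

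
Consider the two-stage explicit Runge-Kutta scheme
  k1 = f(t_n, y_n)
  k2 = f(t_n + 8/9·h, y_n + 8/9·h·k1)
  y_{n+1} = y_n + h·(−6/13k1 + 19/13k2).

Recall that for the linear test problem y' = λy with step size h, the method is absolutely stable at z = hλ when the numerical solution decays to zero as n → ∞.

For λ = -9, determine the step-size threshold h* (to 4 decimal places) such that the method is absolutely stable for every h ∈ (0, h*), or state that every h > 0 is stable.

With y'=λy (z=hλ):
  k1=λy_n ⇒ h·k1=z·y_n;  k2=λ(1+8/9z)y_n ⇒ h·k2=z(1+8/9z)y_n
  y_{n+1}/y_n = 1 − 6/13z + 19/13z(1+8/9z) = 1 + z + 152/117z²
  R(z) = 1 + z + 152/117z².

Boundary: |R(x)|=1, x<0.
x=-1.6: |R|=2.7258
R=1: x+152/117x²=0 ⇒ x=−117/152=-0.7697; min R=1−1/(4·152/117)=0.8076>−1
Confirm numerically:
  x=-0.637: |R|=0.89015 <1
  x=-0.565: |R|=0.84972 <1
  x=-0.368: |R|=0.80794 <1
  x=-1.207: |R|=1.68566 >1
  x=-1.200: |R|=1.67077 >1
  x=-1.023: |R|=1.33659 >1
Stable set (-0.7697, 0).

(-0.7697,0); λ=-9 ⇒ h* = (117/152)/9 = 0.0855.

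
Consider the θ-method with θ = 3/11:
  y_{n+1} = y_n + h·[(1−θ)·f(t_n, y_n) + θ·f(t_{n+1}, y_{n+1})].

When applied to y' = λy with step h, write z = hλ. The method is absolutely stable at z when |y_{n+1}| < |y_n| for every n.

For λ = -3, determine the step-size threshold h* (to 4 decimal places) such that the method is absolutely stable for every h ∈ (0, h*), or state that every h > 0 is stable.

(-4.4000,0); λ=-3 ⇒ h* = (22/5)/3 = 1.4667.

On y'=λy, z=hλ:
  y_{n+1} = y_n + z·[8/11·y_n + 3/11·y_{n+1}] ⇒ (1 − 3/11z)y_{n+1} = (1 + 8/11z)y_n
  ⇒ R(z) = (1 + 8/11z)/(1 − 3/11z).

Find x<0 with |R(x)|<1.
x=-0.6: |R|=0.4844
R=−1: 1+8/11x = −1+3/11x ⇒ -5/11x=2 ⇒ x=2/(-5/11)=-4.4000
Confirm numerically:
  x=-3.828: |R|=0.87280 <1
  x=-2.956: |R|=0.63660 <1
  x=-2.469: |R|=0.47547 <1
  x=-4.580: |R|=1.03638 >1
  x=-4.563: |R|=1.03301 >1
  x=-4.472: |R|=1.01474 >1
So |R|<1 on (-4.4000, 0).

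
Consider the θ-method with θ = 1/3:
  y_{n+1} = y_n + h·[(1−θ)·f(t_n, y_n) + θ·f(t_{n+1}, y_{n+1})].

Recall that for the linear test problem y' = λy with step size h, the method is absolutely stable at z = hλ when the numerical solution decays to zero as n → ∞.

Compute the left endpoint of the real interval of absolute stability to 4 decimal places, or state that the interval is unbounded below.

z* = -6.0000.

Set f=λy, z=hλ:
  y_{n+1} = y_n + z·[2/3·y_n + 1/3·y_{n+1}] ⇒ (1 − 1/3z)y_{n+1} = (1 + 2/3z)y_n
  so R(z) = (1 + 2/3z)/(1 − 1/3z).

Find x<0 with |R(x)|<1.
x=-1.66: |R|=0.0687
R=−1: 1+2/3x = −1+1/3x ⇒ -1/3x=2 ⇒ x=2/(-1/3)=-6.0000
Confirm numerically:
  x=-5.444: |R|=0.93415 <1
  x=-4.134: |R|=0.73844 <1
  x=-3.303: |R|=0.57211 <1
  x=-2.444: |R|=0.34680 <1
  x=-6.515: |R|=1.05413 >1
  x=-6.464: |R|=1.04903 >1
  x=-6.129: |R|=1.01413 >1
Stable set (-6.0000, 0).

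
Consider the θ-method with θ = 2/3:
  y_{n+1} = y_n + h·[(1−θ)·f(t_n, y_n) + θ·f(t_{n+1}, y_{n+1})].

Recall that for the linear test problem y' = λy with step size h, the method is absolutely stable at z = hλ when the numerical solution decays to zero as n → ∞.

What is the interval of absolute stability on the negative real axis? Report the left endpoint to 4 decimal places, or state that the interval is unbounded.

Test eqn y'=λy, z=hλ:
  y_{n+1} = y_n + z·[1/3·y_n + 2/3·y_{n+1}] ⇒ (1 − 2/3z)y_{n+1} = (1 + 1/3z)y_n
  R(z) = (1 + 1/3z)/(1 − 2/3z).

Solve |R(x)|<1 on ℝ⁻.
x=-1.01: |R|=0.3964
x=-2: |R|=0.1429
x=-10: |R|=0.3043
x=-100: |R|=0.4778
θ=2/3≥1/2 ⇒ |1+1/3x|<|1−2/3x| ∀x<0 ⇒ stable on all of ℝ⁻.

unbounded; (−∞, 0).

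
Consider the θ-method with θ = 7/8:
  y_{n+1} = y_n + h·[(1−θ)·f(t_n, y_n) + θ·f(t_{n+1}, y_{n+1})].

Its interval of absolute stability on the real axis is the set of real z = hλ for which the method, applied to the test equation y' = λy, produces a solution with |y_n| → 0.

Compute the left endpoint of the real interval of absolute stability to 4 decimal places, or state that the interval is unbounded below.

(−∞, 0) — no finite endpoint.

On y'=λy, z=hλ:
  y_{n+1} = y_n + z·[1/8·y_n + 7/8·y_{n+1}] ⇒ (1 − 7/8z)y_{n+1} = (1 + 1/8z)y_n
  R(z) = (1 + 1/8z)/(1 − 7/8z).

Solve |R(x)|<1 on ℝ⁻.
x=-0.52: |R|=0.6426
x=-2: |R|=0.2727
x=-10: |R|=0.0256
x=-100: |R|=0.1299
θ=7/8≥1/2 ⇒ |1+1/8x|<|1−7/8x| ∀x<0 ⇒ interval (−∞,0).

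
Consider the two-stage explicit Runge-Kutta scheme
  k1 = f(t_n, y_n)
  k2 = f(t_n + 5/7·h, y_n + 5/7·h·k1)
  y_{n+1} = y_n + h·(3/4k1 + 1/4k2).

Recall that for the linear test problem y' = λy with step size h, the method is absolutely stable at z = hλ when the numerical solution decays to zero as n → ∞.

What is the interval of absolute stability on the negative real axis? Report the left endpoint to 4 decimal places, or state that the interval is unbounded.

Set f=λy, z=hλ:
  k1=λy_n ⇒ h·k1=z·y_n;  k2=λ(1+5/7z)y_n ⇒ h·k2=z(1+5/7z)y_n
  y_{n+1}/y_n = 1 + 3/4z + 1/4z(1+5/7z) = 1 + z + 5/28z²
  R(z) = 1 + z + 5/28z².

Find x<0 with |R(x)|<1.
x=-0.44: |R|=0.5946
R=1: x+5/28x²=0 ⇒ x=−28/5=-5.6000; min R=1−1/(4·5/28)=-0.4000>−1
Confirm numerically:
  x=-5.065: |R|=0.51611 <1
  x=-4.479: |R|=0.10340 <1
  x=-2.586: |R|=0.39182 <1
  x=-6.125: |R|=1.57422 >1
  x=-5.827: |R|=1.23620 >1
  x=-5.777: |R|=1.18259 >1
Stable set (-5.6000, 0).

z∈(-5.6000,0).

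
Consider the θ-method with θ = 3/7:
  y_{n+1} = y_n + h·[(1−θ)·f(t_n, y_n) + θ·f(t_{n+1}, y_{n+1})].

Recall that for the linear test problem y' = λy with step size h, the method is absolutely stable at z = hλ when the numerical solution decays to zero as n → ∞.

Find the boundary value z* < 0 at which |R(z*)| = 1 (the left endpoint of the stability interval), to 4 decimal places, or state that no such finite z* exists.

z* = -14.0000.

With y'=λy (z=hλ):
  y_{n+1} = y_n + z·[4/7·y_n + 3/7·y_{n+1}] ⇒ (1 − 3/7z)y_{n+1} = (1 + 4/7z)y_n
  Hence R(z) = (1 + 4/7z)/(1 − 3/7z).

Solve |R(x)|<1 on ℝ⁻.
x=-1.4: |R|=0.1250
R=−1: 1+4/7x = −1+3/7x ⇒ -1/7x=2 ⇒ x=2/(-1/7)=-14.0000
Confirm numerically:
  x=-12.459: |R|=0.96527 <1
  x=-9.044: |R|=0.85480 <1
  x=-8.680: |R|=0.83898 <1
  x=-6.564: |R|=0.72141 <1
  x=-14.458: |R|=1.00909 >1
  x=-14.327: |R|=1.00654 >1
  x=-14.204: |R|=1.00411 >1
So |R|<1 on (-14.0000, 0).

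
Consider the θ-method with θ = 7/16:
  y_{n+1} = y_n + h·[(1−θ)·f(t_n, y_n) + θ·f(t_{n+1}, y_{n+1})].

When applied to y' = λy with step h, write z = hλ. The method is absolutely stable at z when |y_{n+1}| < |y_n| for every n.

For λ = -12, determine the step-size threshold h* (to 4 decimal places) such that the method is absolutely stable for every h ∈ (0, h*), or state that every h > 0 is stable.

Set f=λy, z=hλ:
  y_{n+1} = y_n + z·[9/16·y_n + 7/16·y_{n+1}] ⇒ (1 − 7/16z)y_{n+1} = (1 + 9/16z)y_n
  Hence R(z) = (1 + 9/16z)/(1 − 7/16z).

Need |R(x)|<1, x<0.
x=-0.79: |R|=0.4129
R=−1: 1+9/16x = −1+7/16x ⇒ -1/8x=2 ⇒ x=2/(-1/8)=-16.0000
Confirm numerically:
  x=-13.452: |R|=0.95374 <1
  x=-9.681: |R|=0.84913 <1
  x=-9.662: |R|=0.84843 <1
  x=-9.452: |R|=0.84061 <1
  x=-16.556: |R|=1.00843 >1
  x=-16.458: |R|=1.00698 >1
  x=-16.319: |R|=1.00490 >1
Interval (-16.0000, 0).

(-16.0000,0); λ=-12 ⇒ h* = (16)/12 = 1.3333.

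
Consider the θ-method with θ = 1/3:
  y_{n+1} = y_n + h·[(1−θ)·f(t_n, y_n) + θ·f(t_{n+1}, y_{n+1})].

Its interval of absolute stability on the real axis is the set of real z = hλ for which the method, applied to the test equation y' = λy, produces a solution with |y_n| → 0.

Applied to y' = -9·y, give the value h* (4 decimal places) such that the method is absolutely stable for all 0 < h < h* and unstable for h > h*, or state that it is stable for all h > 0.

Test eqn y'=λy, z=hλ:
  y_{n+1} = y_n + z·[2/3·y_n + 1/3·y_{n+1}] ⇒ (1 − 1/3z)y_{n+1} = (1 + 2/3z)y_n
  ⇒ R(z) = (1 + 2/3z)/(1 − 1/3z).

Solve |R(x)|<1 on ℝ⁻.
x=-0.88: |R|=0.3196
R=−1: 1+2/3x = −1+1/3x ⇒ -1/3x=2 ⇒ x=2/(-1/3)=-6.0000
Confirm numerically:
  x=-5.086: |R|=0.88697 <1
  x=-4.663: |R|=0.82553 <1
  x=-3.282: |R|=0.56734 <1
  x=-2.880: |R|=0.46939 <1
  x=-6.470: |R|=1.04963 >1
  x=-6.341: |R|=1.03651 >1
  x=-6.168: |R|=1.01832 >1
So |R|<1 on (-6.0000, 0).

(-6.0000,0); λ=-9 ⇒ h* = (6)/9 = 0.6667.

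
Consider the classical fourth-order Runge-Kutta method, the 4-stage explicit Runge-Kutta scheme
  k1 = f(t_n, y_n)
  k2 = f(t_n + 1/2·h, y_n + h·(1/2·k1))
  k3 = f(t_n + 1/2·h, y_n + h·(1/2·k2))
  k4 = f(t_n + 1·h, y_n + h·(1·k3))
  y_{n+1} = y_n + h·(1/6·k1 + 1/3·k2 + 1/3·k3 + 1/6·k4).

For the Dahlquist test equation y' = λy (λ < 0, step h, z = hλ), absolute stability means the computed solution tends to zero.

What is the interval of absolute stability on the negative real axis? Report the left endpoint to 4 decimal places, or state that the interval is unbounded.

With y'=λy (z=hλ):
  order 4, 4-stage ⇒ R(z)=1+z+z^2/2+z^3/6+z^4/24
  (e.g. R(-0.55)=0.57733, |R|=0.57733)

Boundary: |R(x)|=1, x<0.
x=-0.55: |R|=0.5773
|R(-2.9)|=1.1872 |R(-2.75)|=0.9481 |R(-0.74)|=0.4788
Bisect:
  x_lo=-3.6544 |R|=3.3201  x_hi=-0.2021 |R|=0.8170
  mid=-1.92824 |R|=0.31193 →hi
  mid=-2.79132 |R|=1.00912 →lo
  mid=-2.35978 |R|=0.52644 →hi
  mid=-2.57555 |R|=0.72716 →hi
  mid=-2.68344 |R|=0.85698 →hi
  mid=-2.73738 |R|=0.93013 →hi
  mid=-2.76435 |R|=0.96888 →hi
  ...
  [-2.78542,-2.78521] ⇒ x*=-2.7853
Stable set (-2.7853, 0).

(-2.7853, 0).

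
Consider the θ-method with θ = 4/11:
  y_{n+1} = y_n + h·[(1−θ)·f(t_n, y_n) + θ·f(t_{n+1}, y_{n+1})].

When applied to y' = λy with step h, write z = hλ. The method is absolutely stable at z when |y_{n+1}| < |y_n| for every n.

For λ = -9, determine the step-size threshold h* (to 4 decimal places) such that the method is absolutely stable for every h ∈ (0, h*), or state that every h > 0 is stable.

With y'=λy (z=hλ):
  y_{n+1} = y_n + z·[7/11·y_n + 4/11·y_{n+1}] ⇒ (1 − 4/11z)y_{n+1} = (1 + 7/11z)y_n
  so R(z) = (1 + 7/11z)/(1 − 4/11z).

Boundary: |R(x)|=1, x<0.
x=-0.88: |R|=0.3333
R=−1: 1+7/11x = −1+4/11x ⇒ -3/11x=2 ⇒ x=2/(-3/11)=-7.3333
Confirm numerically:
  x=-6.787: |R|=0.95704 <1
  x=-3.847: |R|=0.60365 <1
  x=-3.098: |R|=0.45682 <1
  x=-7.738: |R|=1.02894 >1
  x=-7.523: |R|=1.01385 >1
Interval (-7.3333, 0).

(-7.3333,0); λ=-9 ⇒ h* = (22/3)/9 = 0.8148.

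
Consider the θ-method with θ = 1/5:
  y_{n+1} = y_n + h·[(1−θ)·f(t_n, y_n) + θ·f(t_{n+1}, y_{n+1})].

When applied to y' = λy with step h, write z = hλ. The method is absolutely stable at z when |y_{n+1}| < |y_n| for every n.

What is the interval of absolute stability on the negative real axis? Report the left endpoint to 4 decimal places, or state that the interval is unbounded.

With y'=λy (z=hλ):
  y_{n+1} = y_n + z·[4/5·y_n + 1/5·y_{n+1}] ⇒ (1 − 1/5z)y_{n+1} = (1 + 4/5z)y_n
  so R(z) = (1 + 4/5z)/(1 − 1/5z).

Find x<0 with |R(x)|<1.
x=-0.96: |R|=0.1946
R=−1: 1+4/5x = −1+1/5x ⇒ -3/5x=2 ⇒ x=2/(-3/5)=-3.3333
Confirm numerically:
  x=-2.054: |R|=0.45591 <1
  x=-1.981: |R|=0.41885 <1
  x=-1.888: |R|=0.37050 <1
  x=-1.487: |R|=0.14614 <1
  x=-3.874: |R|=1.18278 >1
  x=-3.765: |R|=1.14775 >1
  x=-3.631: |R|=1.10346 >1
Stable set (-3.3333, 0).

z∈(-3.3333,0).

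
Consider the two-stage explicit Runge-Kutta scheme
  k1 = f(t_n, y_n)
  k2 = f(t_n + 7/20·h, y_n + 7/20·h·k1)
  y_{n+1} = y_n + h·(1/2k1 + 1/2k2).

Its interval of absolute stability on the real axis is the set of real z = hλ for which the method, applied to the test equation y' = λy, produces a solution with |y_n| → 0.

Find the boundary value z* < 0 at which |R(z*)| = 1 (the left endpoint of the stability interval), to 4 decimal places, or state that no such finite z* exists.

Test eqn y'=λy, z=hλ:
  k1=λy_n ⇒ h·k1=z·y_n;  k2=λ(1+7/20z)y_n ⇒ h·k2=z(1+7/20z)y_n
  y_{n+1}/y_n = 1 + 1/2z + 1/2z(1+7/20z) = 1 + z + 7/40z²
  ⇒ R(z) = 1 + z + 7/40z².

Need |R(x)|<1, x<0.
x=-1.05: |R|=0.1429
R=1: x+7/40x²=0 ⇒ x=−40/7=-5.7143; min R=1−1/(4·7/40)=-0.4286>−1
Confirm numerically:
  x=-4.173: |R|=0.12556 <1
  x=-4.093: |R|=0.16129 <1
  x=-3.643: |R|=0.32050 <1
  x=-2.647: |R|=0.42084 <1
  x=-6.248: |R|=1.58356 >1
  x=-6.043: |R|=1.34762 >1
  x=-5.741: |R|=1.02684 >1
So |R|<1 on (-5.7143, 0).

left endpoint -5.7143.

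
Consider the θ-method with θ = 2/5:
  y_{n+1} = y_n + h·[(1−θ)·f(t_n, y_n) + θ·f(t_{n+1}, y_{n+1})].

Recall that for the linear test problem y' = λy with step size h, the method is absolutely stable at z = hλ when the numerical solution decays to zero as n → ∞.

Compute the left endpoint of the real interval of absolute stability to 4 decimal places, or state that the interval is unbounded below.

With y'=λy (z=hλ):
  y_{n+1} = y_n + z·[3/5·y_n + 2/5·y_{n+1}] ⇒ (1 − 2/5z)y_{n+1} = (1 + 3/5z)y_n
  ⇒ R(z) = (1 + 3/5z)/(1 − 2/5z).

Need |R(x)|<1, x<0.
x=-1.25: |R|=0.1667
R=−1: 1+3/5x = −1+2/5x ⇒ -1/5x=2 ⇒ x=2/(-1/5)=-10.0000
Confirm numerically:
  x=-7.591: |R|=0.88064 <1
  x=-5.686: |R|=0.73650 <1
  x=-5.292: |R|=0.69790 <1
  x=-4.351: |R|=0.58772 <1
  x=-10.308: |R|=1.01202 >1
  x=-10.183: |R|=1.00721 >1
  x=-10.100: |R|=1.00397 >1
Interval (-10.0000, 0).

left endpoint -10.0000.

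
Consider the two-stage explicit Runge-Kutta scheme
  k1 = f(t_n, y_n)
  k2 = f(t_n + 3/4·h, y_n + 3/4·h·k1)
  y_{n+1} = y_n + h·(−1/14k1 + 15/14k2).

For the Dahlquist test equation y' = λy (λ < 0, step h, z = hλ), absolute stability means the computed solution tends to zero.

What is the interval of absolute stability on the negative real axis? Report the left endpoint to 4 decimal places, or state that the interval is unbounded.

With y'=λy (z=hλ):
  k1=λy_n ⇒ h·k1=z·y_n;  k2=λ(1+3/4z)y_n ⇒ h·k2=z(1+3/4z)y_n
  y_{n+1}/y_n = 1 − 1/14z + 15/14z(1+3/4z) = 1 + z + 45/56z²
  R(z) = 1 + z + 45/56z².

Boundary: |R(x)|=1, x<0.
x=-0.95: |R|=0.7752
R=1: x+45/56x²=0 ⇒ x=−56/45=-1.2444; min R=1−1/(4·45/56)=0.6889>−1
Confirm numerically:
  x=-1.048: |R|=0.83457 <1
  x=-0.901: |R|=0.75134 <1
  x=-0.657: |R|=0.68986 <1
  x=-0.638: |R|=0.68909 <1
  x=-1.806: |R|=1.81496 >1
  x=-1.607: |R|=1.46818 >1
Interval (-1.2444, 0).

z∈(-1.2444,0).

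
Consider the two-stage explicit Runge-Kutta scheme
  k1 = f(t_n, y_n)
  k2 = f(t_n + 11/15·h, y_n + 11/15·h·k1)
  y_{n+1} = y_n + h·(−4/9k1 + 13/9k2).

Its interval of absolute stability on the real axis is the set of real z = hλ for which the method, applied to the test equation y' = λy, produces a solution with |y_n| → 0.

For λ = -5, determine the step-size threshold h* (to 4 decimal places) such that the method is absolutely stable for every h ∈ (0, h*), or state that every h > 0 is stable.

With y'=λy (z=hλ):
  k1=λy_n ⇒ h·k1=z·y_n;  k2=λ(1+11/15z)y_n ⇒ h·k2=z(1+11/15z)y_n
  y_{n+1}/y_n = 1 − 4/9z + 13/9z(1+11/15z) = 1 + z + 143/135z²
  so R(z) = 1 + z + 143/135z².

Boundary: |R(x)|=1, x<0.
x=-0.72: |R|=0.8291
R=1: x+143/135x²=0 ⇒ x=−135/143=-0.9441; min R=1−1/(4·143/135)=0.7640>−1
Confirm numerically:
  x=-0.498: |R|=0.76470 <1
  x=-0.449: |R|=0.76455 <1
  x=-0.444: |R|=0.76482 <1
  x=-1.436: |R|=1.74829 >1
  x=-1.275: |R|=1.44696 >1
  x=-1.078: |R|=1.15295 >1
Stable set (-0.9441, 0).

(-0.9441,0); λ=-5 ⇒ h* = (135/143)/5 = 0.1888.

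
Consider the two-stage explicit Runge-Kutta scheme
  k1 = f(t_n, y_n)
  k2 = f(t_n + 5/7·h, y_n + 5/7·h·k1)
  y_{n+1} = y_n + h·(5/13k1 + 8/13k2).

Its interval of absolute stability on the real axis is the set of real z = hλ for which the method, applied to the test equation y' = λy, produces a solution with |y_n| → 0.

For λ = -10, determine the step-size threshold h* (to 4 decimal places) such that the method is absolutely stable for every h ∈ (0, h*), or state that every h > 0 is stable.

(-2.2750,0); λ=-10 ⇒ h* = (91/40)/10 = 0.2275.

With y'=λy (z=hλ):
  k1=λy_n ⇒ h·k1=z·y_n;  k2=λ(1+5/7z)y_n ⇒ h·k2=z(1+5/7z)y_n
  y_{n+1}/y_n = 1 + 5/13z + 8/13z(1+5/7z) = 1 + z + 40/91z²
  R(z) = 1 + z + 40/91z².

Boundary: |R(x)|=1, x<0.
x=-0.86: |R|=0.4651
R=1: x+40/91x²=0 ⇒ x=−91/40=-2.2750; min R=1−1/(4·40/91)=0.4313>−1
Confirm numerically:
  x=-2.062: |R|=0.80694 <1
  x=-1.429: |R|=0.46860 <1
  x=-1.117: |R|=0.43143 <1
  x=-1.039: |R|=0.43551 <1
  x=-2.805: |R|=1.65347 >1
  x=-2.757: |R|=1.58412 >1
So |R|<1 on (-2.2750, 0).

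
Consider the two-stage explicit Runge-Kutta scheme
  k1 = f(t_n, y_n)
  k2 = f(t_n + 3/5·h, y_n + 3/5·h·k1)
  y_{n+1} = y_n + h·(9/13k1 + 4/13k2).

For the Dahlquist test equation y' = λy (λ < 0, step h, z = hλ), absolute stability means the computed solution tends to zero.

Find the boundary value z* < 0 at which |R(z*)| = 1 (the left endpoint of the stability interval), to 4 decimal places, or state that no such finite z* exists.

left endpoint -5.4167.

With y'=λy (z=hλ):
  k1=λy_n ⇒ h·k1=z·y_n;  k2=λ(1+3/5z)y_n ⇒ h·k2=z(1+3/5z)y_n
  y_{n+1}/y_n = 1 + 9/13z + 4/13z(1+3/5z) = 1 + z + 12/65z²
  Hence R(z) = 1 + z + 12/65z².

Boundary: |R(x)|=1, x<0.
x=-0.71: |R|=0.3831
R=1: x+12/65x²=0 ⇒ x=−65/12=-5.4167; min R=1−1/(4·12/65)=-0.3542>−1
Confirm numerically:
  x=-5.022: |R|=0.63409 <1
  x=-4.553: |R|=0.27404 <1
  x=-2.815: |R|=0.35207 <1
  x=-6.008: |R|=1.65589 >1
  x=-5.568: |R|=1.15556 >1
So |R|<1 on (-5.4167, 0).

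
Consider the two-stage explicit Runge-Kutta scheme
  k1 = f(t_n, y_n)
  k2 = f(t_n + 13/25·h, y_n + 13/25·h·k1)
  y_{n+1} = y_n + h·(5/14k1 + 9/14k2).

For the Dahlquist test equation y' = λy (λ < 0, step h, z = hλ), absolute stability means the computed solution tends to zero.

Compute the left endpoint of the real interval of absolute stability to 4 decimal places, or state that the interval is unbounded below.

Set f=λy, z=hλ:
  k1=λy_n ⇒ h·k1=z·y_n;  k2=λ(1+13/25z)y_n ⇒ h·k2=z(1+13/25z)y_n
  y_{n+1}/y_n = 1 + 5/14z + 9/14z(1+13/25z) = 1 + z + 117/350z²
  so R(z) = 1 + z + 117/350z².

Boundary: |R(x)|=1, x<0.
x=-1.16: |R|=0.2898
R=1: x+117/350x²=0 ⇒ x=−350/117=-2.9915; min R=1−1/(4·117/350)=0.2521>−1
Confirm numerically:
  x=-2.726: |R|=0.75810 <1
  x=-2.526: |R|=0.60697 <1
  x=-2.382: |R|=0.51471 <1
  x=-3.498: |R|=1.59232 >1
  x=-3.199: |R|=1.22195 >1
Interval (-2.9915, 0).

z* = -2.9915.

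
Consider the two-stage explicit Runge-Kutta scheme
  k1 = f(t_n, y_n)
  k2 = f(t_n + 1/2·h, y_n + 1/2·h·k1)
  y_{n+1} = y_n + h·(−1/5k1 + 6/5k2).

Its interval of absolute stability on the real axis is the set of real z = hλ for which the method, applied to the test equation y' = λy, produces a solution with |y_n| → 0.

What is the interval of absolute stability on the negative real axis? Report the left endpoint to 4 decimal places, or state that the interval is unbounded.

z∈(-1.6667,0).

With y'=λy (z=hλ):
  k1=λy_n ⇒ h·k1=z·y_n;  k2=λ(1+1/2z)y_n ⇒ h·k2=z(1+1/2z)y_n
  y_{n+1}/y_n = 1 − 1/5z + 6/5z(1+1/2z) = 1 + z + 3/5z²
  R(z) = 1 + z + 3/5z².

Need |R(x)|<1, x<0.
x=-1.03: |R|=0.6065
R=1: x+3/5x²=0 ⇒ x=−5/3=-1.6667; min R=1−1/(4·3/5)=0.5833>−1
Confirm numerically:
  x=-1.323: |R|=0.72720 <1
  x=-1.066: |R|=0.61581 <1
  x=-1.036: |R|=0.60798 <1
  x=-0.953: |R|=0.59193 <1
  x=-2.232: |R|=1.75709 >1
  x=-2.004: |R|=1.40561 >1
  x=-1.917: |R|=1.28793 >1
Stable set (-1.6667, 0).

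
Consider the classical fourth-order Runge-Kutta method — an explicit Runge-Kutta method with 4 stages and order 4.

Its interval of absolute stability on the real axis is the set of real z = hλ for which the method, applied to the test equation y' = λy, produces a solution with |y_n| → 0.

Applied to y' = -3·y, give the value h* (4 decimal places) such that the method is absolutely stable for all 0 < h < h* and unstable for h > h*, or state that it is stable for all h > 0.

(-2.7853,0); λ=-3 ⇒ h* = 0.9284.

Set f=λy, z=hλ:
  order 4, 4-stage ⇒ R(z)=1+z+z^2/2+z^3/6+z^4/24
  (e.g. R(-0.38)=0.68392, |R|=0.68392)

Need |R(x)|<1, x<0.
x=-0.38: |R|=0.6839
|R(-3.18)|=1.7775 |R(-2.94)|=1.2594 |R(-0.84)|=0.4348
Bisect:
  x_lo=-3.1806 |R|=1.7789  x_hi=-0.0828 |R|=0.9205
  mid=-1.63169 |R|=0.27083 →hi
  mid=-2.40612 |R|=0.56347 →hi
  mid=-2.79334 |R|=1.01220 →lo
  mid=-2.59973 |R|=0.75442 →hi
  mid=-2.69653 |R|=0.87422 →hi
  mid=-2.74494 |R|=0.94084 →hi
  mid=-2.76914 |R|=0.97591 →hi
  mid=-2.78124 |R|=0.99390 →hi
  mid=-2.78729 |R|=1.00301 →lo
  ...
  [-2.78540,-2.78521] ⇒ x*=-2.7853
Interval (-2.7853, 0).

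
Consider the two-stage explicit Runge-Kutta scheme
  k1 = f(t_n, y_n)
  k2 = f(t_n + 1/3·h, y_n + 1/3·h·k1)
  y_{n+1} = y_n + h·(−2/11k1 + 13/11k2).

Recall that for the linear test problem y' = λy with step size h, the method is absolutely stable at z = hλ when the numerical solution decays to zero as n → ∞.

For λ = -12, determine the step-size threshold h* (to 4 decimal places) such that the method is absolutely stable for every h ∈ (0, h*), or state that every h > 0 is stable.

Set f=λy, z=hλ:
  k1=λy_n ⇒ h·k1=z·y_n;  k2=λ(1+1/3z)y_n ⇒ h·k2=z(1+1/3z)y_n
  y_{n+1}/y_n = 1 − 2/11z + 13/11z(1+1/3z) = 1 + z + 13/33z²
  R(z) = 1 + z + 13/33z².

Need |R(x)|<1, x<0.
x=-0.76: |R|=0.4675
R=1: x+13/33x²=0 ⇒ x=−33/13=-2.5385; min R=1−1/(4·13/33)=0.3654>−1
Confirm numerically:
  x=-2.502: |R|=0.96406 <1
  x=-2.132: |R|=0.65862 <1
  x=-1.908: |R|=0.52612 <1
  x=-1.154: |R|=0.37062 <1
  x=-2.917: |R|=1.43499 >1
  x=-2.627: |R|=1.09163 >1
  x=-2.594: |R|=1.05675 >1
Stable set (-2.5385, 0).

(-2.5385,0); λ=-12 ⇒ h* = (33/13)/12 = 0.2115.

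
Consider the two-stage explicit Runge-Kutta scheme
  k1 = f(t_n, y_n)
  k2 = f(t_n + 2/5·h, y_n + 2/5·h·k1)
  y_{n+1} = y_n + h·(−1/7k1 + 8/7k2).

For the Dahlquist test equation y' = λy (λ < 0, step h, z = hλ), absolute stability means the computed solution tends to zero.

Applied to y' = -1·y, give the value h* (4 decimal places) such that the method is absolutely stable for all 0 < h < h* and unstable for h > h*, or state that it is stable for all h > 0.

(-2.1875,0); λ=-1 ⇒ h* = (35/16)/1 = 2.1875.

With y'=λy (z=hλ):
  k1=λy_n ⇒ h·k1=z·y_n;  k2=λ(1+2/5z)y_n ⇒ h·k2=z(1+2/5z)y_n
  y_{n+1}/y_n = 1 − 1/7z + 8/7z(1+2/5z) = 1 + z + 16/35z²
  ⇒ R(z) = 1 + z + 16/35z².

Need |R(x)|<1, x<0.
x=-0.67: |R|=0.5352
R=1: x+16/35x²=0 ⇒ x=−35/16=-2.1875; min R=1−1/(4·16/35)=0.4531>−1
Confirm numerically:
  x=-2.024: |R|=0.84872 <1
  x=-1.447: |R|=0.51017 <1
  x=-1.257: |R|=0.46531 <1
  x=-1.164: |R|=0.45538 <1
  x=-2.633: |R|=1.53623 >1
  x=-2.284: |R|=1.10076 >1
  x=-2.272: |R|=1.08776 >1
So |R|<1 on (-2.1875, 0).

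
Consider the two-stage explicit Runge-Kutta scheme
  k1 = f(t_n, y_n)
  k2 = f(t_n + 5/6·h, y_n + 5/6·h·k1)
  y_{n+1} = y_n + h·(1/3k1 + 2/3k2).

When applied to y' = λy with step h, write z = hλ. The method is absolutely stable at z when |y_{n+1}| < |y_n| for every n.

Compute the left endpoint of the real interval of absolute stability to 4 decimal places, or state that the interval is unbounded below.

Set f=λy, z=hλ:
  k1=λy_n ⇒ h·k1=z·y_n;  k2=λ(1+5/6z)y_n ⇒ h·k2=z(1+5/6z)y_n
  y_{n+1}/y_n = 1 + 1/3z + 2/3z(1+5/6z) = 1 + z + 5/9z²
  Hence R(z) = 1 + z + 5/9z².

Find x<0 with |R(x)|<1.
x=-0.64: |R|=0.5876
R=1: x+5/9x²=0 ⇒ x=−9/5=-1.8000; min R=1−1/(4·5/9)=0.5500>−1
Confirm numerically:
  x=-1.675: |R|=0.88368 <1
  x=-1.349: |R|=0.66200 <1
  x=-0.723: |R|=0.56740 <1
  x=-1.959: |R|=1.17305 >1
  x=-1.866: |R|=1.06842 >1
So |R|<1 on (-1.8000, 0).

z* = -1.8000.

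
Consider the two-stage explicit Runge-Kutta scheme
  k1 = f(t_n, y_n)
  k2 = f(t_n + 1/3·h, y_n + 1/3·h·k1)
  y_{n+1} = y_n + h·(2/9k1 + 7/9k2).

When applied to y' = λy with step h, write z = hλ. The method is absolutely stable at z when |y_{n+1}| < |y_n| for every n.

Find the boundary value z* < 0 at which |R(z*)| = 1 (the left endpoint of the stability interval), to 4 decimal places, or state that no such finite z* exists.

left endpoint -3.8571.

Set f=λy, z=hλ:
  k1=λy_n ⇒ h·k1=z·y_n;  k2=λ(1+1/3z)y_n ⇒ h·k2=z(1+1/3z)y_n
  y_{n+1}/y_n = 1 + 2/9z + 7/9z(1+1/3z) = 1 + z + 7/27z²
  ⇒ R(z) = 1 + z + 7/27z².

Need |R(x)|<1, x<0.
x=-0.99: |R|=0.2641
R=1: x+7/27x²=0 ⇒ x=−27/7=-3.8571; min R=1−1/(4·7/27)=0.0357>−1
Confirm numerically:
  x=-3.391: |R|=0.59019 <1
  x=-3.101: |R|=0.39209 <1
  x=-2.406: |R|=0.09481 <1
  x=-4.414: |R|=1.63725 >1
  x=-4.193: |R|=1.36510 >1
  x=-4.076: |R|=1.23128 >1
Interval (-3.8571, 0).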